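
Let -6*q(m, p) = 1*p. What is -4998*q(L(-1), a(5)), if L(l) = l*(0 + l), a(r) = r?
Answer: 4165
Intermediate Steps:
L(l) = l**2 (L(l) = l*l = l**2)
q(m, p) = -p/6
-4998*q(L(-1), a(5)) = -(-833)*5 = -4998*(-5/6) = 4165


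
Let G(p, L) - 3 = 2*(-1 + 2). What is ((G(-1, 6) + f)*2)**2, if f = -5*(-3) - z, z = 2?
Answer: 1296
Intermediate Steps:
G(p, L) = 5 (G(p, L) = 3 + 2*(-1 + 2) = 3 + 2*1 = 3 + 2 = 5)
f = 13 (f = -5*(-3) - 1*2 = 15 - 2 = 13)
((G(-1, 6) + f)*2)**2 = ((5 + 13)*2)**2 = (18*2)**2 = 36**2 = 1296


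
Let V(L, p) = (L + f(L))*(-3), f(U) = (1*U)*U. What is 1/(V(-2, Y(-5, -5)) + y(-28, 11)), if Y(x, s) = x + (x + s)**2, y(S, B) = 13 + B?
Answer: 1/18 ≈ 0.055556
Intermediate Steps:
Y(x, s) = x + (s + x)**2
f(U) = U**2 (f(U) = U*U = U**2)
V(L, p) = -3*L - 3*L**2 (V(L, p) = (L + L**2)*(-3) = -3*L - 3*L**2)
1/(V(-2, Y(-5, -5)) + y(-28, 11)) = 1/(3*(-2)*(-1 - 1*(-2)) + (13 + 11)) = 1/(3*(-2)*(-1 + 2) + 24) = 1/(3*(-2)*1 + 24) = 1/(-6 + 24) = 1/18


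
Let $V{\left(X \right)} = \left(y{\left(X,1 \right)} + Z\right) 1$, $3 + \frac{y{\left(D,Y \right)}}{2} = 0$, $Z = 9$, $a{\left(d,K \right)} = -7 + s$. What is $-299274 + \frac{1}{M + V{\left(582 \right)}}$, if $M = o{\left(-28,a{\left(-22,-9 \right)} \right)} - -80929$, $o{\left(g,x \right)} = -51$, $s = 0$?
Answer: $- \frac{24205580393}{80881} \approx -2.9927 \cdot 10^{5}$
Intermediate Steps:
$a{\left(d,K \right)} = -7$ ($a{\left(d,K \right)} = -7 + 0 = -7$)
$y{\left(D,Y \right)} = -6$ ($y{\left(D,Y \right)} = -6 + 2 \cdot 0 = -6 + 0 = -6$)
$M = 80878$ ($M = -51 - -80929 = -51 + 80929 = 80878$)
$V{\left(X \right)} = 3$ ($V{\left(X \right)} = \left(-6 + 9\right) 1 = 3 \cdot 1 = 3$)
$-299274 + \frac{1}{M + V{\left(582 \right)}} = -299274 + \frac{1}{80878 + 3} = -299274 + \frac{1}{80881} = - \frac{24205580393}{80881}$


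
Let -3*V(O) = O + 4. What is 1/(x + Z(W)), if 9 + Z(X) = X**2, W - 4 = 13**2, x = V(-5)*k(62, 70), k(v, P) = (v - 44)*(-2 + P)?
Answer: 1/30328 ≈ 3.2973e-5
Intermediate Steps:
k(v, P) = (-44 + v)*(-2 + P)
V(O) = -4/3 - O/3 (V(O) = -(O + 4)/3 = -(4 + O)/3 = -4/3 - O/3)
x = 408 (x = (-4/3 - 1/3*(-5))*(88 - 44*70 - 2*62 + 70*62) = (-4/3 + 5/3)*(88 - 3080 - 124 + 4340) = (1/3)*1224 = 408)
W = 173 (W = 4 + 13**2 = 4 + 169 = 173)
Z(X) = -9 + X**2
1/(x + Z(W)) = 1/(408 + (-9 + 173**2)) = 1/(408 + (-9 + 29929)) = 1/(408 + 29920) = 1/30328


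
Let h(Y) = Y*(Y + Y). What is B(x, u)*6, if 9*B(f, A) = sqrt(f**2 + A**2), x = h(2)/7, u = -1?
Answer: 2*sqrt(113)/21 ≈ 1.0124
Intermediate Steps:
h(Y) = 2*Y**2 (h(Y) = Y*(2*Y) = 2*Y**2)
x = 8/7 (x = (2*2**2)/7 = (2*4)*(1/7) = 8*(1/7) = 8/7 ≈ 1.1429)
B(f, A) = sqrt(A**2 + f**2)/9 (B(f, A) = sqrt(f**2 + A**2)/9 = sqrt(A**2 + f**2)/9)
B(x, u)*6 = (sqrt((-1)**2 + (8/7)**2)/9)*6 = (sqrt(1 + 64/49)/9)*6 = (sqrt(113/49)/9)*6 = ((sqrt(113)/7)/9)*6 = (sqrt(113)/63)*6 = 2*sqrt(113)/21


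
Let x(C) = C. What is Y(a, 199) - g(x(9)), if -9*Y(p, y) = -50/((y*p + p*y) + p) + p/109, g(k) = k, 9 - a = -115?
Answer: -221476589/24267978 ≈ -9.1263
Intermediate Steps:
a = 124 (a = 9 - 1*(-115) = 9 + 115 = 124)
Y(p, y) = -p/981 + 50/(9*(p + 2*p*y)) (Y(p, y) = -(-50/((y*p + p*y) + p) + p/109)/9 = -(-50/((p*y + p*y) + p) + p*(1/109))/9 = -(-50/(2*p*y + p) + p/109)/9 = -(-50/(p + 2*p*y) + p/109)/9 = -p/981 + 50/(9*(p + 2*p*y)))
Y(a, 199) - g(x(9)) = (1/981)*(5450 - 1*124² - 2*199*124²)/(124*(1 + 2*199)) - 1*9 = (1/981)*(1/124)*(5450 - 1*15376 - 2*199*15376)/(1 + 398) - 9 = (1/981)*(1/124)*(5450 - 15376 - 6119648)/399 - 9 = (1/981)*(1/124)*(1/399)*(-6129574) - 9 = -3064787/24267978 - 9 = -221476589/24267978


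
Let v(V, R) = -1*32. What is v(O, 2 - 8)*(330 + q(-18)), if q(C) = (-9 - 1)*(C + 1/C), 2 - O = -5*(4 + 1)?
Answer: -147040/9 ≈ -16338.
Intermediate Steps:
O = 27 (O = 2 - (-5)*(4 + 1) = 2 - (-5)*5 = 2 - 1*(-25) = 2 + 25 = 27)
q(C) = -10*C - 10/C (q(C) = -10*(C + 1/C) = -10*C - 10/C)
v(V, R) = -32
v(O, 2 - 8)*(330 + q(-18)) = -32*(330 + (-10*(-18) - 10/(-18))) = -32*(330 + (180 - 10*(-1/18))) = -32*(330 + (180 + 5/9)) = -32*(330 + 1625/9) = -32*4595/9 = -147040/9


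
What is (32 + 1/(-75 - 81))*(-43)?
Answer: -214613/156 ≈ -1375.7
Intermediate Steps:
(32 + 1/(-75 - 81))*(-43) = (32 + 1/(-156))*(-43) = (32 - 1/156)*(-43) = (4991/156)*(-43) = -214613/156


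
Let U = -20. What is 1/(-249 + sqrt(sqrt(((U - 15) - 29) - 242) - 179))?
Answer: -1/(249 - sqrt(-179 + 3*I*sqrt(34))) ≈ -0.0040149 - 0.00021655*I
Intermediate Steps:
1/(-249 + sqrt(sqrt(((U - 15) - 29) - 242) - 179)) = 1/(-249 + sqrt(sqrt(((-20 - 15) - 29) - 242) - 179)) = 1/(-249 + sqrt(sqrt((-35 - 29) - 242) - 179)) = 1/(-249 + sqrt(sqrt(-64 - 242) - 179)) = 1/(-249 + sqrt(sqrt(-306) - 179)) = 1/(-249 + sqrt(3*I*sqrt(34) - 179)) = 1/(-249 + sqrt(-179 + 3*I*sqrt(34)))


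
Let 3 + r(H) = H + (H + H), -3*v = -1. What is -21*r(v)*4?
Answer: 168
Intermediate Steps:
v = 1/3 (v = -1/3*(-1) = 1/3 ≈ 0.33333)
r(H) = -3 + 3*H (r(H) = -3 + (H + (H + H)) = -3 + (H + 2*H) = -3 + 3*H)
-21*r(v)*4 = -21*(-3 + 3*(1/3))*4 = -21*(-3 + 1)*4 = -21*(-2)*4 = 42*4 = 168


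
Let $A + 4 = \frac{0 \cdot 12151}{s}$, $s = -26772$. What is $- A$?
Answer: $4$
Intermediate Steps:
$A = -4$ ($A = -4 + \frac{0 \cdot 12151}{-26772} = -4 + 0 \left(- \frac{1}{26772}\right) = -4 + 0 = -4$)
$- A = \left(-1\right) \left(-4\right) = 4$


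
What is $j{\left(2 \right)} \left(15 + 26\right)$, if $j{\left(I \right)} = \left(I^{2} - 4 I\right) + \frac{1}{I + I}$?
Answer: $- \frac{615}{4} \approx -153.75$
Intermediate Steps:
$j{\left(I \right)} = I^{2} + \frac{1}{2 I} - 4 I$ ($j{\left(I \right)} = \left(I^{2} - 4 I\right) + \frac{1}{2 I} = I^{2} + \frac{1}{2 I} - 4 I$)
$j{\left(2 \right)} \left(15 + 26\right) = \left(2^{2} + \frac{1}{2 \cdot 2} - 8\right) \left(15 + 26\right) = \left(4 + \frac{1}{2} \cdot \frac{1}{2} - 8\right) 41 = \left(4 + \frac{1}{4} - 8\right) 41 = \left(- \frac{15}{4}\right) 41 = - \frac{615}{4}$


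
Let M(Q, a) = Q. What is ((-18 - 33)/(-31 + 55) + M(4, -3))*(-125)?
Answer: -1875/8 ≈ -234.38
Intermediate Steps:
((-18 - 33)/(-31 + 55) + M(4, -3))*(-125) = ((-18 - 33)/(-31 + 55) + 4)*(-125) = (-51/24 + 4)*(-125) = (-51*1/24 + 4)*(-125) = (-17/8 + 4)*(-125) = (15/8)*(-125) = -1875/8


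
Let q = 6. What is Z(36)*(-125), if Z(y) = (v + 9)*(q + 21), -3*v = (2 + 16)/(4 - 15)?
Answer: -354375/11 ≈ -32216.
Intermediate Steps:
v = 6/11 (v = -(2 + 16)/(3*(4 - 15)) = -6/(-11) = -6*(-1)/11 = -⅓*(-18/11) = 6/11 ≈ 0.54545)
Z(y) = 2835/11 (Z(y) = (6/11 + 9)*(6 + 21) = (105/11)*27 = 2835/11)
Z(36)*(-125) = (2835/11)*(-125) = -354375/11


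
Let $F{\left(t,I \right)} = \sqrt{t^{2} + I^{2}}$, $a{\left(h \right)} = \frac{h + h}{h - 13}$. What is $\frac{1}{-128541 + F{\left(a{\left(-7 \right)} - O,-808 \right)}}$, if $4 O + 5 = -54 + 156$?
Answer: $- \frac{51416400}{6608854104959} - \frac{20 \sqrt{261367441}}{6608854104959} \approx -7.8289 \cdot 10^{-6}$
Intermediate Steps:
$a{\left(h \right)} = \frac{2 h}{-13 + h}$
$O = \frac{97}{4}$ ($O = - \frac{5}{4} + \frac{-54 + 156}{4} = - \frac{5}{4} + \frac{1}{4} \cdot 102 = - \frac{5}{4} + \frac{51}{2} = \frac{97}{4} \approx 24.25$)
$F{\left(t,I \right)} = \sqrt{I^{2} + t^{2}}$
$\frac{1}{-128541 + F{\left(a{\left(-7 \right)} - O,-808 \right)}} = \frac{1}{-128541 + \sqrt{\left(-808\right)^{2} + \left(2 \left(-7\right) \frac{1}{-13 - 7} - \frac{97}{4}\right)^{2}}} = \frac{1}{-128541 + \sqrt{652864 + \left(2 \left(-7\right) \frac{1}{-20} - \frac{97}{4}\right)^{2}}} = \frac{1}{-128541 + \sqrt{652864 + \left(2 \left(-7\right) \left(- \frac{1}{20}\right) - \frac{97}{4}\right)^{2}}} = \frac{1}{-128541 + \sqrt{652864 + \left(\frac{7}{10} - \frac{97}{4}\right)^{2}}} = \frac{1}{-128541 + \sqrt{652864 + \left(- \frac{471}{20}\right)^{2}}} = \frac{1}{-128541 + \sqrt{652864 + \frac{221841}{400}}} = \frac{1}{-128541 + \sqrt{\frac{261367441}{400}}} = \frac{1}{-128541 + \frac{\sqrt{261367441}}{20}}$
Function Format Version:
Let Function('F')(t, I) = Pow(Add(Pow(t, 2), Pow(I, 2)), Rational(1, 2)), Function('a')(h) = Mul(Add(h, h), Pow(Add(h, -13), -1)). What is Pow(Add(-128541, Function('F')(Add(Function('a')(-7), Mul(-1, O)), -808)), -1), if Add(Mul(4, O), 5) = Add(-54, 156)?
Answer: Add(Rational(-51416400, 6608854104959), Mul(Rational(-20, 6608854104959), Pow(261367441, Rational(1, 2)))) ≈ -7.8289e-6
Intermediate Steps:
Function('a')(h) = Mul(2, h, Pow(Add(-13, h), -1)) (Function('a')(h) = Mul(Mul(2, h), Pow(Add(-13, h), -1)) = Mul(2, h, Pow(Add(-13, h), -1)))
O = Rational(97, 4) (O = Add(Rational(-5, 4), Mul(Rational(1, 4), Add(-54, 156))) = Add(Rational(-5, 4), Mul(Rational(1, 4), 102)) = Add(Rational(-5, 4), Rational(51, 2)) = Rational(97, 4) ≈ 24.250)
Function('F')(t, I) = Pow(Add(Pow(I, 2), Pow(t, 2)), Rational(1, 2))
Pow(Add(-128541, Function('F')(Add(Function('a')(-7), Mul(-1, O)), -808)), -1) = Pow(Add(-128541, Pow(Add(Pow(-808, 2), Pow(Add(Mul(2, -7, Pow(Add(-13, -7), -1)), Mul(-1, Rational(97, 4))), 2)), Rational(1, 2))), -1) = Pow(Add(-128541, Pow(Add(652864, Pow(Add(Mul(2, -7, Pow(-20, -1)), Rational(-97, 4)), 2)), Rational(1, 2))), -1) = Pow(Add(-128541, Pow(Add(652864, Pow(Add(Mul(2, -7, Rational(-1, 20)), Rational(-97, 4)), 2)), Rational(1, 2))), -1) = Pow(Add(-128541, Pow(Add(652864, Pow(Add(Rational(7, 10), Rational(-97, 4)), 2)), Rational(1, 2))), -1) = Pow(Add(-128541, Pow(Add(652864, Pow(Rational(-471, 20), 2)), Rational(1, 2))), -1) = Pow(Add(-128541, Pow(Add(652864, Rational(221841, 400)), Rational(1, 2))), -1) = Pow(Add(-128541, Pow(Rational(261367441, 400), Rational(1, 2))), -1) = Pow(Add(-128541, Mul(Rational(1, 20), Pow(261367441, Rational(1, 2)))), -1)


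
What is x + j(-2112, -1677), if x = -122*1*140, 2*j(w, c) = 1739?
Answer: -32421/2 ≈ -16211.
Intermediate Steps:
j(w, c) = 1739/2 (j(w, c) = (1/2)*1739 = 1739/2)
x = -17080 (x = -122*140 = -17080)
x + j(-2112, -1677) = -17080 + 1739/2 = -32421/2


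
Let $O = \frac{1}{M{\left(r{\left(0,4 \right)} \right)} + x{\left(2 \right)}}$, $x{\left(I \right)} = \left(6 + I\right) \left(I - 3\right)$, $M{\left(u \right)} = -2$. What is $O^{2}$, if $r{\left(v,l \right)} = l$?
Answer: $\frac{1}{100} \approx 0.01$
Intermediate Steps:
$x{\left(I \right)} = \left(-3 + I\right) \left(6 + I\right)$ ($x{\left(I \right)} = \left(6 + I\right) \left(-3 + I\right) = \left(-3 + I\right) \left(6 + I\right)$)
$O = - \frac{1}{10}$ ($O = \frac{1}{-2 + \left(-18 + 2^{2} + 3 \cdot 2\right)} = \frac{1}{-2 + \left(-18 + 4 + 6\right)} = \frac{1}{-2 - 8} = \frac{1}{-10} = - \frac{1}{10} \approx -0.1$)
$O^{2} = \left(- \frac{1}{10}\right)^{2} = \frac{1}{100}$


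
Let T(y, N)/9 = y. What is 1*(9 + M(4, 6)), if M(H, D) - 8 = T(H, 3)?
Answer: 53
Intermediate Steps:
T(y, N) = 9*y
M(H, D) = 8 + 9*H
1*(9 + M(4, 6)) = 1*(9 + (8 + 9*4)) = 1*(9 + (8 + 36)) = 1*(9 + 44) = 1*53 = 53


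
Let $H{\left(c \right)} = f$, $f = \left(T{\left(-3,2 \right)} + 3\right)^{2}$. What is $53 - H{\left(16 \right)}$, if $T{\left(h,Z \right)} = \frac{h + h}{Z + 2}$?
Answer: $\frac{203}{4} \approx 50.75$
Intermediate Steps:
$T{\left(h,Z \right)} = \frac{2 h}{2 + Z}$
$f = \frac{9}{4}$ ($f = \left(2 \left(-3\right) \frac{1}{2 + 2} + 3\right)^{2} = \left(2 \left(-3\right) \frac{1}{4} + 3\right)^{2} = \left(- \frac{3}{2} + 3\right)^{2} = \left(\frac{3}{2}\right)^{2} = \frac{9}{4} \approx 2.25$)
$H{\left(c \right)} = \frac{9}{4}$
$53 - H{\left(16 \right)} = 53 - \frac{9}{4} = \frac{203}{4}$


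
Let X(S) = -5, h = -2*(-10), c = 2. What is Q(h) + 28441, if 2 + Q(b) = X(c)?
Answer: 28434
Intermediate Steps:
h = 20
Q(b) = -7 (Q(b) = -2 - 5 = -7)
Q(h) + 28441 = -7 + 28441 = 28434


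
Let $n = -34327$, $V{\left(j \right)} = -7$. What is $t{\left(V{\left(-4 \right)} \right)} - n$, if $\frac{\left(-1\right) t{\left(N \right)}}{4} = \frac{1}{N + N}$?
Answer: $\frac{240291}{7} \approx 34327.0$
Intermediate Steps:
$t{\left(N \right)} = - \frac{2}{N}$ ($t{\left(N \right)} = - \frac{4}{N + N} = - \frac{4}{2 N} = - 4 \frac{1}{2 N} = - \frac{2}{N}$)
$t{\left(V{\left(-4 \right)} \right)} - n = - \frac{2}{-7} - -34327 = \left(-2\right) \left(- \frac{1}{7}\right) + 34327 = \frac{2}{7} + 34327 = \frac{240291}{7}$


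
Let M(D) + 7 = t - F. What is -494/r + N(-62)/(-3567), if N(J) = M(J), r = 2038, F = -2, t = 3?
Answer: -879011/3634773 ≈ -0.24183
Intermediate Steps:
M(D) = -2 (M(D) = -7 + (3 - 1*(-2)) = -7 + (3 + 2) = -7 + 5 = -2)
N(J) = -2
-494/r + N(-62)/(-3567) = -494/2038 - 2/(-3567) = -494*1/2038 - 2*(-1/3567) = -247/1019 + 2/3567 = -879011/3634773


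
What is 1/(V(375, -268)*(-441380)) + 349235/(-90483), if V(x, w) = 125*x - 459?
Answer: -794978922346587/205970414848960 ≈ -3.8597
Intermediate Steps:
V(x, w) = -459 + 125*x
1/(V(375, -268)*(-441380)) + 349235/(-90483) = 1/((-459 + 125*375)*(-441380)) + 349235/(-90483) = -1/441380/(-459 + 46875) + 349235*(-1/90483) = -1/441380/46416 - 349235/90483 = (1/46416)*(-1/441380) - 349235/90483 = -1/20487094080 - 349235/90483 = -794978922346587/205970414848960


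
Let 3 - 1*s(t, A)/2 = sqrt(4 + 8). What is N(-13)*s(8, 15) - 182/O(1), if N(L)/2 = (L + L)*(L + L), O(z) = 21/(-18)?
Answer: 8268 - 5408*sqrt(3) ≈ -1098.9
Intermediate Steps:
O(z) = -7/6 (O(z) = 21*(-1/18) = -7/6)
s(t, A) = 6 - 4*sqrt(3) (s(t, A) = 6 - 2*sqrt(4 + 8) = 6 - 4*sqrt(3))
N(L) = 8*L**2 (N(L) = 2*((L + L)*(L + L)) = 2*((2*L)*(2*L)) = 2*(4*L**2) = 8*L**2)
N(-13)*s(8, 15) - 182/O(1) = (8*(-13)**2)*(6 - 4*sqrt(3)) - 182/(-7/6) = (8*169)*(6 - 4*sqrt(3)) - 182*(-6/7) = 1352*(6 - 4*sqrt(3)) + 156 = (8112 - 5408*sqrt(3)) + 156 = 8268 - 5408*sqrt(3)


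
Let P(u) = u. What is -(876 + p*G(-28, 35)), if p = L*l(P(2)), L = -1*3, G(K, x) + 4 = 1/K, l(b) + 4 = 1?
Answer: -23511/28 ≈ -839.68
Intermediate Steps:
l(b) = -3 (l(b) = -4 + 1 = -3)
G(K, x) = -4 + 1/K
L = -3
p = 9 (p = -3*(-3) = 9)
-(876 + p*G(-28, 35)) = -(876 + 9*(-4 + 1/(-28))) = -(876 + 9*(-4 - 1/28)) = -(876 + 9*(-113/28)) = -(876 - 1017/28) = -1*23511/28 = -23511/28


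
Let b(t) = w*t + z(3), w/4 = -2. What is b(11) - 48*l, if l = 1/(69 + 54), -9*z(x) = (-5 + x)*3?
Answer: -10790/123 ≈ -87.724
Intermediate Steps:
z(x) = 5/3 - x/3 (z(x) = -(-5 + x)*3/9 = -(-15 + 3*x)/9 = 5/3 - x/3)
l = 1/123 ≈ 0.0081301
w = -8 (w = 4*(-2) = -8)
b(t) = ⅔ - 8*t (b(t) = -8*t + (5/3 - ⅓*3) = -8*t + (5/3 - 1) = -8*t + ⅔ = ⅔ - 8*t)
b(11) - 48*l = (⅔ - 8*11) - 48*1/123 = (⅔ - 88) - 16/41 = -262/3 - 16/41 = -10790/123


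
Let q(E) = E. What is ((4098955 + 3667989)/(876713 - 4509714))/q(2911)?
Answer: -7766944/10575665911 ≈ -0.00073442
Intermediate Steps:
((4098955 + 3667989)/(876713 - 4509714))/q(2911) = ((4098955 + 3667989)/(876713 - 4509714))/2911 = (7766944/(-3633001))*(1/2911) = (7766944*(-1/3633001))*(1/2911) = -7766944/3633001*1/2911 = -7766944/10575665911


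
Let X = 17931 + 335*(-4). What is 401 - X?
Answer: -16190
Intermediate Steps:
X = 16591 (X = 17931 - 1340 = 16591)
401 - X = 401 - 1*16591 = 401 - 16591 = -16190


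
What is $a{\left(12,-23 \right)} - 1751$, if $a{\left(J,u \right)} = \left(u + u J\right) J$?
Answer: $-5339$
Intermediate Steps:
$a{\left(J,u \right)} = J \left(u + J u\right)$ ($a{\left(J,u \right)} = \left(u + J u\right) J = J \left(u + J u\right)$)
$a{\left(12,-23 \right)} - 1751 = 12 \left(-23\right) \left(1 + 12\right) - 1751 = 12 \left(-23\right) 13 - 1751 = -3588 - 1751 = -5339$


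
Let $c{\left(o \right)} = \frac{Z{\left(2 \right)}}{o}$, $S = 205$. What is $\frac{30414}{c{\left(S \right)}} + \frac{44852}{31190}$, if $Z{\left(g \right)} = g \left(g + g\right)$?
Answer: $\frac{48616488529}{62380} \approx 7.7936 \cdot 10^{5}$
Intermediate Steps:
$Z{\left(g \right)} = 2 g^{2}$ ($Z{\left(g \right)} = g 2 g = 2 g^{2}$)
$c{\left(o \right)} = \frac{8}{o}$ ($c{\left(o \right)} = \frac{2 \cdot 2^{2}}{o} = \frac{2 \cdot 4}{o} = \frac{8}{o}$)
$\frac{30414}{c{\left(S \right)}} + \frac{44852}{31190} = \frac{30414}{8 \cdot \frac{1}{205}} + \frac{44852}{31190} = \frac{30414}{8 \cdot \frac{1}{205}} + 44852 \cdot \frac{1}{31190} = \frac{30414}{\frac{8}{205}} + \frac{22426}{15595} = 30414 \cdot \frac{205}{8} + \frac{22426}{15595} = \frac{3117435}{4} + \frac{22426}{15595} = \frac{48616488529}{62380}$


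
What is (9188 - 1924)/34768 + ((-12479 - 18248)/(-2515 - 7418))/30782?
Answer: 138880722895/664411277838 ≈ 0.20903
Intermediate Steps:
(9188 - 1924)/34768 + ((-12479 - 18248)/(-2515 - 7418))/30782 = 7264*(1/34768) - 30727/(-9933)*(1/30782) = 454/2173 - 30727*(-1/9933)*(1/30782) = 454/2173 + (30727/9933)*(1/30782) = 454/2173 + 30727/305757606 = 138880722895/664411277838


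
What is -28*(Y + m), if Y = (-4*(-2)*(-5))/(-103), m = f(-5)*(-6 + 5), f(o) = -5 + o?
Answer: -29960/103 ≈ -290.87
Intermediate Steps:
m = 10 (m = (-5 - 5)*(-6 + 5) = -10*(-1) = 10)
Y = 40/103 (Y = (8*(-5))*(-1/103) = -40*(-1/103) = 40/103 ≈ 0.38835)
-28*(Y + m) = -28*(40/103 + 10) = -28*1070/103 = -29960/103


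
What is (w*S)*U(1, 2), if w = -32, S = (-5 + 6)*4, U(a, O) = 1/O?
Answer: -64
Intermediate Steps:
S = 4 (S = 1*4 = 4)
(w*S)*U(1, 2) = -32*4/2 = -128*1/2 = -64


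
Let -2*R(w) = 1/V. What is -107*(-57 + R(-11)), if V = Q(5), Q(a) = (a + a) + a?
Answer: 183077/30 ≈ 6102.6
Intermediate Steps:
Q(a) = 3*a (Q(a) = 2*a + a = 3*a)
V = 15 (V = 3*5 = 15)
R(w) = -1/30 (R(w) = -1/2/15 = -1/2*1/15 = -1/30)
-107*(-57 + R(-11)) = -107*(-57 - 1/30) = -107*(-1711/30) = 183077/30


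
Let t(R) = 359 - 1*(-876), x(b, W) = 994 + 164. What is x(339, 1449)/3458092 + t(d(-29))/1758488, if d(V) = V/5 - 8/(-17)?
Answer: 82987799/80013332696 ≈ 0.0010372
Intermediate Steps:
d(V) = 8/17 + V/5 (d(V) = V*(⅕) - 8*(-1/17) = V/5 + 8/17 = 8/17 + V/5)
x(b, W) = 1158
t(R) = 1235 (t(R) = 359 + 876 = 1235)
x(339, 1449)/3458092 + t(d(-29))/1758488 = 1158/3458092 + 1235/1758488 = 1158*(1/3458092) + 1235*(1/1758488) = 579/1729046 + 65/92552 = 82987799/80013332696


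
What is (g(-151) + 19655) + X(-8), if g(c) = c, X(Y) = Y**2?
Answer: 19568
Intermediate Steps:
(g(-151) + 19655) + X(-8) = (-151 + 19655) + (-8)**2 = 19504 + 64 = 19568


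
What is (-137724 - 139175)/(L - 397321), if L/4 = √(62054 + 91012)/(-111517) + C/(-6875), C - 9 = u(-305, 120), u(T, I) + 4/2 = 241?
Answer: 64668178020670095673994066875/92792081193434526255983319121 - 5838050687098437500*√153066/92792081193434526255983319121 ≈ 0.69691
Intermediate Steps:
u(T, I) = 239 (u(T, I) = -2 + 241 = 239)
C = 248 (C = 9 + 239 = 248)
L = -992/6875 - 4*√153066/111517 (L = 4*(√(62054 + 91012)/(-111517) + 248/(-6875)) = 4*(√153066*(-1/111517) + 248*(-1/6875)) = 4*(-√153066/111517 - 248/6875) = 4*(-248/6875 - √153066/111517) = -992/6875 - 4*√153066/111517 ≈ -0.15832)
(-137724 - 139175)/(L - 397321) = (-137724 - 139175)/((-992/6875 - 4*√153066/111517) - 397321) = -276899/(-2731582867/6875 - 4*√153066/111517)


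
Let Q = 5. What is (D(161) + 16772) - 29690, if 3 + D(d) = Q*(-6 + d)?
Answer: -12146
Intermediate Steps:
D(d) = -33 + 5*d (D(d) = -3 + 5*(-6 + d) = -3 + (-30 + 5*d) = -33 + 5*d)
(D(161) + 16772) - 29690 = ((-33 + 5*161) + 16772) - 29690 = ((-33 + 805) + 16772) - 29690 = (772 + 16772) - 29690 = 17544 - 29690 = -12146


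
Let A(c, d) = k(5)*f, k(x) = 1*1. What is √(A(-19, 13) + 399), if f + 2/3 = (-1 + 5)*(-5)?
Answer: √3405/3 ≈ 19.451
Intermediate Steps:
k(x) = 1
f = -62/3 (f = -⅔ + (-1 + 5)*(-5) = -⅔ + 4*(-5) = -⅔ - 20 = -62/3 ≈ -20.667)
A(c, d) = -62/3 (A(c, d) = 1*(-62/3) = -62/3)
√(A(-19, 13) + 399) = √(-62/3 + 399) = √(1135/3) = √3405/3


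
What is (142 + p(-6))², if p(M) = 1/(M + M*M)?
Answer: 18156121/900 ≈ 20173.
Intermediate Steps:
p(M) = 1/(M + M²)
(142 + p(-6))² = (142 + 1/((-6)*(1 - 6)))² = (142 - ⅙/(-5))² = (142 - ⅙*(-⅕))² = (142 + 1/30)² = (4261/30)² = 18156121/900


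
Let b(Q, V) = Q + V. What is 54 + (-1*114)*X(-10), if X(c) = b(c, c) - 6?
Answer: 3018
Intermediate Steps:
X(c) = -6 + 2*c (X(c) = (c + c) - 6 = 2*c - 6 = -6 + 2*c)
54 + (-1*114)*X(-10) = 54 + (-1*114)*(-6 + 2*(-10)) = 54 - 114*(-6 - 20) = 54 - 114*(-26) = 54 + 2964 = 3018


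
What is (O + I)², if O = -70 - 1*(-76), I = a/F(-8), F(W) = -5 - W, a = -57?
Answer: 169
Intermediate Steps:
I = -19 (I = -57/(-5 - 1*(-8)) = -57/(-5 + 8) = -57/3 = -57*⅓ = -19)
O = 6 (O = -70 + 76 = 6)
(O + I)² = (6 - 19)² = (-13)² = 169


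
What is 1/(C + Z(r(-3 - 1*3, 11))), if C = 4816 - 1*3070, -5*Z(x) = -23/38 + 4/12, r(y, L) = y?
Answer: 570/995251 ≈ 0.00057272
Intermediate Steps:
Z(x) = 31/570 (Z(x) = -(-23/38 + 4/12)/5 = -(-23*1/38 + 4*(1/12))/5 = -(-23/38 + ⅓)/5 = -⅕*(-31/114) = 31/570)
C = 1746 (C = 4816 - 3070 = 1746)
1/(C + Z(r(-3 - 1*3, 11))) = 1/(1746 + 31/570) = 1/(995251/570) = 570/995251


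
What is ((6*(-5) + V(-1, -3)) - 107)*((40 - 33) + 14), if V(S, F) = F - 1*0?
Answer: -2940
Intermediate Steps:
V(S, F) = F (V(S, F) = F + 0 = F)
((6*(-5) + V(-1, -3)) - 107)*((40 - 33) + 14) = ((6*(-5) - 3) - 107)*((40 - 33) + 14) = ((-30 - 3) - 107)*(7 + 14) = (-33 - 107)*21 = -140*21 = -2940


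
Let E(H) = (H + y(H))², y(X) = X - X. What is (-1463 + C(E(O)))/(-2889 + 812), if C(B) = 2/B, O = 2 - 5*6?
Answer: 573495/814184 ≈ 0.70438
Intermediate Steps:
y(X) = 0
O = -28 (O = 2 - 30 = -28)
E(H) = H² (E(H) = (H + 0)² = H²)
(-1463 + C(E(O)))/(-2889 + 812) = (-1463 + 2/((-28)²))/(-2889 + 812) = (-1463 + 2/784)/(-2077) = (-1463 + 2*(1/784))*(-1/2077) = (-1463 + 1/392)*(-1/2077) = -573495/392*(-1/2077) = 573495/814184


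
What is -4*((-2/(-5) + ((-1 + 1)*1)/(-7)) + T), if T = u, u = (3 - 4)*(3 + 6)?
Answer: 172/5 ≈ 34.400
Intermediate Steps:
u = -9 (u = -1*9 = -9)
T = -9
-4*((-2/(-5) + ((-1 + 1)*1)/(-7)) + T) = -4*((-2/(-5) + ((-1 + 1)*1)/(-7)) - 9) = -4*((-2*(-⅕) + (0*1)*(-⅐)) - 9) = -4*((⅖ + 0*(-⅐)) - 9) = -4*((⅖ + 0) - 9) = -4*(⅖ - 9) = -4*(-43/5) = 172/5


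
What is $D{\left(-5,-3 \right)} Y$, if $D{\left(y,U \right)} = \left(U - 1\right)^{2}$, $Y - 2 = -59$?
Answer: $-912$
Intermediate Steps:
$Y = -57$ ($Y = 2 - 59 = -57$)
$D{\left(y,U \right)} = \left(-1 + U\right)^{2}$
$D{\left(-5,-3 \right)} Y = \left(-1 - 3\right)^{2} \left(-57\right) = \left(-4\right)^{2} \left(-57\right) = 16 \left(-57\right) = -912$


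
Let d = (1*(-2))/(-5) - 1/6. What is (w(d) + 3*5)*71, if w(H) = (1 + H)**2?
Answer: 1055699/900 ≈ 1173.0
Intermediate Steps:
d = 7/30 (d = -2*(-1/5) - 1*1/6 = 2/5 - 1/6 = 7/30 ≈ 0.23333)
(w(d) + 3*5)*71 = ((1 + 7/30)**2 + 3*5)*71 = ((37/30)**2 + 15)*71 = (1369/900 + 15)*71 = (14869/900)*71 = 1055699/900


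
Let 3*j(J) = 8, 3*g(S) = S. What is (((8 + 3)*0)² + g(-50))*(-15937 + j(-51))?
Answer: 2390150/9 ≈ 2.6557e+5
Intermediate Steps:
g(S) = S/3
j(J) = 8/3 (j(J) = (⅓)*8 = 8/3)
(((8 + 3)*0)² + g(-50))*(-15937 + j(-51)) = (((8 + 3)*0)² + (⅓)*(-50))*(-15937 + 8/3) = ((11*0)² - 50/3)*(-47803/3) = (0² - 50/3)*(-47803/3) = (0 - 50/3)*(-47803/3) = -50/3*(-47803/3) = 2390150/9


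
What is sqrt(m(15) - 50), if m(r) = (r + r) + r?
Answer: I*sqrt(5) ≈ 2.2361*I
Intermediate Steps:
m(r) = 3*r (m(r) = 2*r + r = 3*r)
sqrt(m(15) - 50) = sqrt(3*15 - 50) = sqrt(45 - 50) = sqrt(-5) = I*sqrt(5)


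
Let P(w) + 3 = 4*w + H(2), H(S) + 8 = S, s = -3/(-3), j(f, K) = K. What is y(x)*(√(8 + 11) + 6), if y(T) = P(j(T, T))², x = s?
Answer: 150 + 25*√19 ≈ 258.97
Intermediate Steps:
s = 1 (s = -3*(-⅓) = 1)
H(S) = -8 + S
x = 1
P(w) = -9 + 4*w (P(w) = -3 + (4*w + (-8 + 2)) = -3 + (4*w - 6) = -3 + (-6 + 4*w) = -9 + 4*w)
y(T) = (-9 + 4*T)²
y(x)*(√(8 + 11) + 6) = (-9 + 4*1)²*(√(8 + 11) + 6) = (-9 + 4)²*(√19 + 6) = (-5)²*(6 + √19) = 25*(6 + √19) = 150 + 25*√19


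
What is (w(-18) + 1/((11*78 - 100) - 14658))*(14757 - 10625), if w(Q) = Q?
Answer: -258457633/3475 ≈ -74376.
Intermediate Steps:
(w(-18) + 1/((11*78 - 100) - 14658))*(14757 - 10625) = (-18 + 1/((11*78 - 100) - 14658))*(14757 - 10625) = (-18 + 1/((858 - 100) - 14658))*4132 = (-18 + 1/(758 - 14658))*4132 = (-18 + 1/(-13900))*4132 = (-18 - 1/13900)*4132 = -250201/13900*4132 = -258457633/3475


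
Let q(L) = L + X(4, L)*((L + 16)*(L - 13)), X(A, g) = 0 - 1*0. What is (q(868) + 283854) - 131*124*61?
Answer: -706162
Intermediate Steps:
X(A, g) = 0 (X(A, g) = 0 + 0 = 0)
q(L) = L (q(L) = L + 0*((L + 16)*(L - 13)) = L + 0*((16 + L)*(-13 + L)) = L + 0*((-13 + L)*(16 + L)) = L + 0 = L)
(q(868) + 283854) - 131*124*61 = (868 + 283854) - 131*124*61 = 284722 - 16244*61 = 284722 - 990884 = -706162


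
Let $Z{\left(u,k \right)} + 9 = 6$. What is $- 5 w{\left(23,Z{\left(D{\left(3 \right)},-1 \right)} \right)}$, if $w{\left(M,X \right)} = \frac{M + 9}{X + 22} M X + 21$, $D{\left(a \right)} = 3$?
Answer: $\frac{9045}{19} \approx 476.05$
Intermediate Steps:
$Z{\left(u,k \right)} = -3$ ($Z{\left(u,k \right)} = -9 + 6 = -3$)
$w{\left(M,X \right)} = 21 + \frac{M X \left(9 + M\right)}{22 + X}$ ($w{\left(M,X \right)} = \frac{9 + M}{22 + X} M X + 21 = \frac{M \left(9 + M\right)}{22 + X} X + 21 = \frac{M X \left(9 + M\right)}{22 + X} + 21 = 21 + \frac{M X \left(9 + M\right)}{22 + X}$)
$- 5 w{\left(23,Z{\left(D{\left(3 \right)},-1 \right)} \right)} = - 5 \frac{462 + 21 \left(-3\right) - 3 \cdot 23^{2} + 9 \cdot 23 \left(-3\right)}{22 - 3} = - 5 \frac{462 - 63 - 1587 - 621}{19} = - 5 \cdot \frac{1}{19} \left(-1809\right) = \left(-5\right) \left(- \frac{1809}{19}\right) = \frac{9045}{19}$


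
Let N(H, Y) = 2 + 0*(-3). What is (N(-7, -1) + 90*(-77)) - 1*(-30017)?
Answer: 23089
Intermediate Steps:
N(H, Y) = 2 (N(H, Y) = 2 + 0 = 2)
(N(-7, -1) + 90*(-77)) - 1*(-30017) = (2 + 90*(-77)) - 1*(-30017) = (2 - 6930) + 30017 = -6928 + 30017 = 23089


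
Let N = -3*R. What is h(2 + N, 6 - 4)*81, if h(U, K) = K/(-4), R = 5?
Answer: -81/2 ≈ -40.500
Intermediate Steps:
N = -15 (N = -3*5 = -15)
h(U, K) = -K/4 (h(U, K) = K*(-¼) = -K/4)
h(2 + N, 6 - 4)*81 = -(6 - 4)/4*81 = -¼*2*81 = -½*81 = -81/2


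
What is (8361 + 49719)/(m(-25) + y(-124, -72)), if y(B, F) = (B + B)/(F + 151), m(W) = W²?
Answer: 4588320/49127 ≈ 93.397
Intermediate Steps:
y(B, F) = 2*B/(151 + F) (y(B, F) = (2*B)/(151 + F) = 2*B/(151 + F))
(8361 + 49719)/(m(-25) + y(-124, -72)) = (8361 + 49719)/((-25)² + 2*(-124)/(151 - 72)) = 58080/(625 + 2*(-124)/79) = 58080/(625 + 2*(-124)*(1/79)) = 58080/(625 - 248/79) = 58080/(49127/79) = 58080*(79/49127) = 4588320/49127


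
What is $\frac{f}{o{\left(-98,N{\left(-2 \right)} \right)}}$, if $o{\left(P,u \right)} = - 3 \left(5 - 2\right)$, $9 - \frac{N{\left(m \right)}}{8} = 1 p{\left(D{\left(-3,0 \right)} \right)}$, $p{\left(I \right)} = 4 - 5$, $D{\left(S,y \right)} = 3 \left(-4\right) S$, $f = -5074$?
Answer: $\frac{5074}{9} \approx 563.78$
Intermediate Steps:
$D{\left(S,y \right)} = - 12 S$
$p{\left(I \right)} = -1$
$N{\left(m \right)} = 80$ ($N{\left(m \right)} = 72 - 8 \cdot 1 \left(-1\right) = 72 - -8 = 72 + 8 = 80$)
$o{\left(P,u \right)} = -9$ ($o{\left(P,u \right)} = \left(-3\right) 3 = -9$)
$\frac{f}{o{\left(-98,N{\left(-2 \right)} \right)}} = - \frac{5074}{-9} = \left(-5074\right) \left(- \frac{1}{9}\right) = \frac{5074}{9}$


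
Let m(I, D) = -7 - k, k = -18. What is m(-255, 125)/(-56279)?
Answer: -11/56279 ≈ -0.00019545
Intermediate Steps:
m(I, D) = 11 (m(I, D) = -7 - 1*(-18) = -7 + 18 = 11)
m(-255, 125)/(-56279) = 11/(-56279) = 11*(-1/56279) = -11/56279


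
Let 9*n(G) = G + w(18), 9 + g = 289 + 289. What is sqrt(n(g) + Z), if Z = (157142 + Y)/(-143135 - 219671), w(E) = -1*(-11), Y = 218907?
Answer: sqrt(75116456807434)/1088418 ≈ 7.9629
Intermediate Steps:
w(E) = 11
g = 569 (g = -9 + (289 + 289) = -9 + 578 = 569)
n(G) = 11/9 + G/9 (n(G) = (G + 11)/9 = (11 + G)/9 = 11/9 + G/9)
Z = -376049/362806 (Z = (157142 + 218907)/(-143135 - 219671) = 376049/(-362806) = 376049*(-1/362806) = -376049/362806 ≈ -1.0365)
sqrt(n(g) + Z) = sqrt((11/9 + (1/9)*569) - 376049/362806) = sqrt((11/9 + 569/9) - 376049/362806) = sqrt(580/9 - 376049/362806) = sqrt(207043039/3265254) = sqrt(75116456807434)/1088418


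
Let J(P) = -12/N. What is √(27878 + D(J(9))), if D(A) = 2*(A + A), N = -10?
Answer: √697070/5 ≈ 166.98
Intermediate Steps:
J(P) = 6/5 (J(P) = -12/(-10) = -12*(-⅒) = 6/5)
D(A) = 4*A (D(A) = 2*(2*A) = 4*A)
√(27878 + D(J(9))) = √(27878 + 4*(6/5)) = √(27878 + 24/5) = √(139414/5) = √697070/5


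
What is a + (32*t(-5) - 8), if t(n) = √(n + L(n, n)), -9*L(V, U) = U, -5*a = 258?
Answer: -298/5 + 64*I*√10/3 ≈ -59.6 + 67.462*I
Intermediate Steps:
a = -258/5 (a = -⅕*258 = -258/5 ≈ -51.600)
L(V, U) = -U/9
t(n) = 2*√2*√n/3 (t(n) = √(n - n/9) = √(8*n/9) = 2*√2*√n/3)
a + (32*t(-5) - 8) = -258/5 + (32*(2*√2*√(-5)/3) - 8) = -258/5 + (32*(2*√2*(I*√5)/3) - 8) = -258/5 + (32*(2*I*√10/3) - 8) = -258/5 + (64*I*√10/3 - 8) = -258/5 + (-8 + 64*I*√10/3) = -298/5 + 64*I*√10/3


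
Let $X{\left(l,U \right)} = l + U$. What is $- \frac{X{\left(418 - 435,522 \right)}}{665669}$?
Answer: $- \frac{505}{665669} \approx -0.00075863$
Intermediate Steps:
$X{\left(l,U \right)} = U + l$
$- \frac{X{\left(418 - 435,522 \right)}}{665669} = - \frac{522 + \left(418 - 435\right)}{665669} = - \frac{522 - 17}{665669} = - \frac{505}{665669}$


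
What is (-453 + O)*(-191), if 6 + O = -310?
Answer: 146879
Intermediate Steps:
O = -316 (O = -6 - 310 = -316)
(-453 + O)*(-191) = (-453 - 316)*(-191) = -769*(-191) = 146879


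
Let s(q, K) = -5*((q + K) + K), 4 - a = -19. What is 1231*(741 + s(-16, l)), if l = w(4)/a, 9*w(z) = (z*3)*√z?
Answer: 69636439/69 ≈ 1.0092e+6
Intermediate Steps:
a = 23 (a = 4 - 1*(-19) = 4 + 19 = 23)
w(z) = z^(3/2)/3 (w(z) = ((z*3)*√z)/9 = ((3*z)*√z)/9 = (3*z^(3/2))/9 = z^(3/2)/3)
l = 8/69 (l = (4^(3/2)/3)/23 = ((⅓)*8)*(1/23) = (8/3)*(1/23) = 8/69 ≈ 0.11594)
s(q, K) = -10*K - 5*q (s(q, K) = -5*((K + q) + K) = -5*(q + 2*K) = -10*K - 5*q)
1231*(741 + s(-16, l)) = 1231*(741 + (-10*8/69 - 5*(-16))) = 1231*(741 + (-80/69 + 80)) = 1231*(741 + 5440/69) = 1231*(56569/69) = 69636439/69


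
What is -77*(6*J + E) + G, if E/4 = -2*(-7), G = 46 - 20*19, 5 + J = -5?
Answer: -26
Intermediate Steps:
J = -10 (J = -5 - 5 = -10)
G = -334 (G = 46 - 380 = -334)
E = 56 (E = 4*(-2*(-7)) = 4*14 = 56)
-77*(6*J + E) + G = -77*(6*(-10) + 56) - 334 = -77*(-60 + 56) - 334 = -77*(-4) - 334 = 308 - 334 = -26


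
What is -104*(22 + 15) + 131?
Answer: -3717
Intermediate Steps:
-104*(22 + 15) + 131 = -104*37 + 131 = -3848 + 131 = -3717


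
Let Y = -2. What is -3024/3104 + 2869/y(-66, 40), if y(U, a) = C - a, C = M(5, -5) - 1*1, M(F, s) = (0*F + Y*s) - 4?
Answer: -563201/6790 ≈ -82.946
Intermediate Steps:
M(F, s) = -4 - 2*s (M(F, s) = (0*F - 2*s) - 4 = (0 - 2*s) - 4 = -2*s - 4 = -4 - 2*s)
C = 5 (C = (-4 - 2*(-5)) - 1*1 = (-4 + 10) - 1 = 6 - 1 = 5)
y(U, a) = 5 - a
-3024/3104 + 2869/y(-66, 40) = -3024/3104 + 2869/(5 - 1*40) = -3024*1/3104 + 2869/(5 - 40) = -189/194 + 2869/(-35) = -189/194 + 2869*(-1/35) = -189/194 - 2869/35 = -563201/6790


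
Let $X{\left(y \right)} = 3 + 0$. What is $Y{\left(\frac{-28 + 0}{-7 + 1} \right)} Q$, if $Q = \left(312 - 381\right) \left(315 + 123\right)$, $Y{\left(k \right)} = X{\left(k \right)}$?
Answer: $-90666$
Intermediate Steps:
$X{\left(y \right)} = 3$
$Y{\left(k \right)} = 3$
$Q = -30222$ ($Q = \left(-69\right) 438 = -30222$)
$Y{\left(\frac{-28 + 0}{-7 + 1} \right)} Q = 3 \left(-30222\right) = -90666$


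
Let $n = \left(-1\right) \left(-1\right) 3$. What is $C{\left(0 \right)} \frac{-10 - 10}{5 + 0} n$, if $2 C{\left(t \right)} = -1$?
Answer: $6$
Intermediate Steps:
$C{\left(t \right)} = - \frac{1}{2}$ ($C{\left(t \right)} = \frac{1}{2} \left(-1\right) = - \frac{1}{2}$)
$n = 3$ ($n = 1 \cdot 3 = 3$)
$C{\left(0 \right)} \frac{-10 - 10}{5 + 0} n = - \frac{\left(-10 - 10\right) \frac{1}{5 + 0}}{2} \cdot 3 = - \frac{\left(-20\right) \frac{1}{5}}{2} \cdot 3 = \left(- \frac{1}{2}\right) \left(-4\right) 3 = 2 \cdot 3 = 6$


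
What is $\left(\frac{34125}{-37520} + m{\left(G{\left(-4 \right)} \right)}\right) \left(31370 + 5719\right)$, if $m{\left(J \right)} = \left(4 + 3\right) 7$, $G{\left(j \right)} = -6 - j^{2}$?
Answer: $\frac{1912049217}{1072} \approx 1.7836 \cdot 10^{6}$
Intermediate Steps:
$m{\left(J \right)} = 49$ ($m{\left(J \right)} = 7 \cdot 7 = 49$)
$\left(\frac{34125}{-37520} + m{\left(G{\left(-4 \right)} \right)}\right) \left(31370 + 5719\right) = \left(\frac{34125}{-37520} + 49\right) \left(31370 + 5719\right) = \left(34125 \left(- \frac{1}{37520}\right) + 49\right) 37089 = \left(- \frac{975}{1072} + 49\right) 37089 = \frac{51553}{1072} \cdot 37089 = \frac{1912049217}{1072}$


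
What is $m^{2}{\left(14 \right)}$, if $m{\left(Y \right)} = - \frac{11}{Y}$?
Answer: $\frac{121}{196} \approx 0.61735$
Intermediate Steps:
$m^{2}{\left(14 \right)} = \left(- \frac{11}{14}\right)^{2} = \frac{121}{196}$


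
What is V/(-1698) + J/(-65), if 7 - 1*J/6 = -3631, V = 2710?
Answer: -18620047/55185 ≈ -337.41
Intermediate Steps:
J = 21828 (J = 42 - 6*(-3631) = 42 + 21786 = 21828)
V/(-1698) + J/(-65) = 2710/(-1698) + 21828/(-65) = 2710*(-1/1698) + 21828*(-1/65) = -1355/849 - 21828/65 = -18620047/55185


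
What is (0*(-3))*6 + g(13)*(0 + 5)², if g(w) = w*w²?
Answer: 54925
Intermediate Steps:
g(w) = w³
(0*(-3))*6 + g(13)*(0 + 5)² = (0*(-3))*6 + 13³*(0 + 5)² = 0*6 + 2197*5² = 0 + 2197*25 = 0 + 54925 = 54925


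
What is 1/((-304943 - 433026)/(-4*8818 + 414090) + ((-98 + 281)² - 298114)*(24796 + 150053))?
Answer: -378818/17527687867787219 ≈ -2.1613e-11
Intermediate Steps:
1/((-304943 - 433026)/(-4*8818 + 414090) + ((-98 + 281)² - 298114)*(24796 + 150053)) = 1/(-737969/(-35272 + 414090) + (183² - 298114)*174849) = 1/(-737969/378818 + (33489 - 298114)*174849) = 1/(-737969*1/378818 - 264625*174849) = 1/(-737969/378818 - 46269416625) = 1/(-17527687867787219/378818) = -378818/17527687867787219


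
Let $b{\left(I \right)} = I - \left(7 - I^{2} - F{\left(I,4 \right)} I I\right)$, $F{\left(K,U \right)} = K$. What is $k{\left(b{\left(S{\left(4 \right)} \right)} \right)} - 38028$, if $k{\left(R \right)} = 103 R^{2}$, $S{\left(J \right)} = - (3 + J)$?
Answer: $9732964$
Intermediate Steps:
$S{\left(J \right)} = -3 - J$
$b{\left(I \right)} = -7 + I + I^{2} + I^{3}$ ($b{\left(I \right)} = I - \left(7 - I^{2} - I I I\right) = I - \left(7 - I^{2} - I^{2} I\right) = I - \left(7 - I^{2} - I^{3}\right) = I + \left(-7 + I^{2} + I^{3}\right) = -7 + I + I^{2} + I^{3}$)
$k{\left(b{\left(S{\left(4 \right)} \right)} \right)} - 38028 = 103 \left(-7 - 7 + \left(-3 - 4\right)^{2} + \left(-3 - 4\right)^{3}\right)^{2} - 38028 = 103 \left(-7 - 7 + \left(-7\right)^{2} + \left(-7\right)^{3}\right)^{2} - 38028 = 103 \left(-7 - 7 + 49 - 343\right)^{2} - 38028 = 103 \left(-308\right)^{2} - 38028 = 103 \cdot 94864 - 38028 = 9770992 - 38028 = 9732964$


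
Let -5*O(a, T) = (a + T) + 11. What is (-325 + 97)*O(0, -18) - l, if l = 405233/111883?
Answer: -180591433/559415 ≈ -322.82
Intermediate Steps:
O(a, T) = -11/5 - T/5 - a/5 (O(a, T) = -((a + T) + 11)/5 = -((T + a) + 11)/5 = -(11 + T + a)/5 = -11/5 - T/5 - a/5)
l = 405233/111883 (l = 405233*(1/111883) = 405233/111883 ≈ 3.6219)
(-325 + 97)*O(0, -18) - l = (-325 + 97)*(-11/5 - ⅕*(-18) - ⅕*0) - 1*405233/111883 = -228*(-11/5 + 18/5 + 0) - 405233/111883 = -228*7/5 - 405233/111883 = -1596/5 - 405233/111883 = -180591433/559415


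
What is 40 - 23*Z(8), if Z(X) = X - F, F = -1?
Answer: -167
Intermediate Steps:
Z(X) = 1 + X (Z(X) = X - 1*(-1) = X + 1 = 1 + X)
40 - 23*Z(8) = 40 - 23*(1 + 8) = 40 - 23*9 = 40 - 207 = -167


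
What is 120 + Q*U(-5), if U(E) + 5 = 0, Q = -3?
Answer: 135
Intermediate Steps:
U(E) = -5 (U(E) = -5 + 0 = -5)
120 + Q*U(-5) = 120 - 3*(-5) = 120 + 15 = 135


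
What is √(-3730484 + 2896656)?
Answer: 2*I*√208457 ≈ 913.14*I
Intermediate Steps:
√(-3730484 + 2896656) = √(-833828) = 2*I*√208457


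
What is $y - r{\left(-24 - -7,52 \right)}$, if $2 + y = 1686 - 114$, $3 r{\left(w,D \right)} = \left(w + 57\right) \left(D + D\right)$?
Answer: $\frac{550}{3} \approx 183.33$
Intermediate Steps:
$r{\left(w,D \right)} = \frac{2 D \left(57 + w\right)}{3}$ ($r{\left(w,D \right)} = \frac{\left(w + 57\right) \left(D + D\right)}{3} = \frac{\left(57 + w\right) 2 D}{3} = \frac{2 D \left(57 + w\right)}{3}$)
$y = 1570$ ($y = -2 + \left(1686 - 114\right) = -2 + 1572 = 1570$)
$y - r{\left(-24 - -7,52 \right)} = 1570 - \frac{2}{3} \cdot 52 \left(57 - 17\right) = 1570 - \frac{2}{3} \cdot 52 \cdot 40 = 1570 - \frac{4160}{3} = \frac{550}{3}$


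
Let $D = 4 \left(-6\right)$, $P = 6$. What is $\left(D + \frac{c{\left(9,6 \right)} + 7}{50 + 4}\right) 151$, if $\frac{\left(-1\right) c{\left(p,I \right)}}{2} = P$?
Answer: $- \frac{196451}{54} \approx -3638.0$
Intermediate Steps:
$c{\left(p,I \right)} = -12$ ($c{\left(p,I \right)} = \left(-2\right) 6 = -12$)
$D = -24$
$\left(D + \frac{c{\left(9,6 \right)} + 7}{50 + 4}\right) 151 = \left(-24 + \frac{-12 + 7}{50 + 4}\right) 151 = \left(-24 - \frac{5}{54}\right) 151 = \left(- \frac{1301}{54}\right) 151 = - \frac{196451}{54}$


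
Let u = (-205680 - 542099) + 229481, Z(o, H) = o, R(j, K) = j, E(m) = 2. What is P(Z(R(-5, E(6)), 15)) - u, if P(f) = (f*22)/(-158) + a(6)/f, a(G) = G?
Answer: 204727511/395 ≈ 5.1830e+5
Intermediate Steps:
P(f) = 6/f - 11*f/79 (P(f) = (f*22)/(-158) + 6/f = (22*f)*(-1/158) + 6/f = -11*f/79 + 6/f = 6/f - 11*f/79)
u = -518298 (u = -747779 + 229481 = -518298)
P(Z(R(-5, E(6)), 15)) - u = (6/(-5) - 11/79*(-5)) - 1*(-518298) = (6*(-1/5) + 55/79) + 518298 = (-6/5 + 55/79) + 518298 = -199/395 + 518298 = 204727511/395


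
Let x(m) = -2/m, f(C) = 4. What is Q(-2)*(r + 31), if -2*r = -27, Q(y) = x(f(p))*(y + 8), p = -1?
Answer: -267/2 ≈ -133.50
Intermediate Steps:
Q(y) = -4 - y/2 (Q(y) = (-2/4)*(y + 8) = (-2*¼)*(8 + y) = -(8 + y)/2 = -4 - y/2)
r = 27/2 (r = -½*(-27) = 27/2 ≈ 13.500)
Q(-2)*(r + 31) = (-4 - ½*(-2))*(27/2 + 31) = (-4 + 1)*(89/2) = -3*89/2 = -267/2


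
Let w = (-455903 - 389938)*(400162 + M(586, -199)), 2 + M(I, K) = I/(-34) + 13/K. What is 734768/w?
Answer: -155357509/71562523289652 ≈ -2.1709e-6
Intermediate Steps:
M(I, K) = -2 + 13/K - I/34 (M(I, K) = -2 + (I/(-34) + 13/K) = -2 + (I*(-1/34) + 13/K) = -2 + (-I/34 + 13/K) = -2 + (13/K - I/34) = -2 + 13/K - I/34)
w = -1145000372634432/3383 (w = (-455903 - 389938)*(400162 + (-2 + 13/(-199) - 1/34*586)) = -845841*(400162 + (-2 + 13*(-1/199) - 293/17)) = -845841*(400162 + (-2 - 13/199 - 293/17)) = -845841*(400162 - 65294/3383) = -845841*1353682752/3383 = -1145000372634432/3383 ≈ -3.3846e+11)
734768/w = 734768/(-1145000372634432/3383) = 734768*(-3383/1145000372634432) = -155357509/71562523289652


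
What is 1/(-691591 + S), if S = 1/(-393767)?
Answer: -393767/272325713298 ≈ -1.4459e-6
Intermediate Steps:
S = -1/393767 ≈ -2.5396e-6
1/(-691591 + S) = 1/(-691591 - 1/393767) = 1/(-272325713298/393767) = -393767/272325713298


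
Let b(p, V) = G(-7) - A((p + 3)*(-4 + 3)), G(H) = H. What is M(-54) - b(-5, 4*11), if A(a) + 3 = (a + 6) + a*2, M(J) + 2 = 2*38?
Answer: 90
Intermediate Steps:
M(J) = 74 (M(J) = -2 + 2*38 = -2 + 76 = 74)
A(a) = 3 + 3*a (A(a) = -3 + ((a + 6) + a*2) = -3 + ((6 + a) + 2*a) = -3 + (6 + 3*a) = 3 + 3*a)
b(p, V) = -1 + 3*p (b(p, V) = -7 - (3 + 3*((p + 3)*(-4 + 3))) = -7 - (3 + 3*((3 + p)*(-1))) = -7 - (3 + 3*(-3 - p)) = -7 - (3 + (-9 - 3*p)) = -7 - (-6 - 3*p) = -7 + (6 + 3*p) = -1 + 3*p)
M(-54) - b(-5, 4*11) = 74 - (-1 + 3*(-5)) = 74 - (-1 - 15) = 74 - 1*(-16) = 74 + 16 = 90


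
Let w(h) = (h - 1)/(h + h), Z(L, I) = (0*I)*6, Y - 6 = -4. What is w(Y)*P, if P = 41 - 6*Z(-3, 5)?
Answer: 41/4 ≈ 10.250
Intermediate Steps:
Y = 2 (Y = 6 - 4 = 2)
Z(L, I) = 0 (Z(L, I) = 0*6 = 0)
w(h) = (-1 + h)/(2*h) (w(h) = (-1 + h)/((2*h)) = (-1 + h)*(1/(2*h)) = (-1 + h)/(2*h))
P = 41 (P = 41 - 6*0 = 41 + 0 = 41)
w(Y)*P = ((½)*(-1 + 2)/2)*41 = ((½)*(½)*1)*41 = (¼)*41 = 41/4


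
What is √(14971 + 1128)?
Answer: √16099 ≈ 126.88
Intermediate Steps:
√(14971 + 1128) = √16099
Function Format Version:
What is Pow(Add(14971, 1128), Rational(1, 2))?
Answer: Pow(16099, Rational(1, 2)) ≈ 126.88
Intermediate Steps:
Pow(Add(14971, 1128), Rational(1, 2)) = Pow(16099, Rational(1, 2))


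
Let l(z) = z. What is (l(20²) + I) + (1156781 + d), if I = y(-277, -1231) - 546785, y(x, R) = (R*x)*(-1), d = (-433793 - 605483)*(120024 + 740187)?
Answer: -893996377827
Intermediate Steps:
d = -893996647236 (d = -1039276*860211 = -893996647236)
y(x, R) = -R*x
I = -887772 (I = -1*(-1231)*(-277) - 546785 = -340987 - 546785 = -887772)
(l(20²) + I) + (1156781 + d) = (20² - 887772) + (1156781 - 893996647236) = (400 - 887772) - 893995490455 = -887372 - 893995490455 = -893996377827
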